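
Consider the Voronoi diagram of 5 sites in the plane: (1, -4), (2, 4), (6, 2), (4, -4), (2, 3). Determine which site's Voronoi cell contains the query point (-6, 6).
Nearest site = (2, 4)

The Voronoi cell of site s contains exactly those query points closer to s than to any other site. Compute squared distances from q = (-6, 6) to each site:
  (2 − -6)² + (4 − 6)² = 68
  (2 − -6)² + (3 − 6)² = 73
  (1 − -6)² + (-4 − 6)² = 149
  (6 − -6)² + (2 − 6)² = 160
  (4 − -6)² + (-4 − 6)² = 200
Minimum is attained by (2, 4), so q lies in its Voronoi cell.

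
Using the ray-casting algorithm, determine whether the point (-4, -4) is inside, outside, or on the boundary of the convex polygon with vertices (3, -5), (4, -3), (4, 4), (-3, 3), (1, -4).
The point (-4, -4) lies strictly outside the polygon

Cast a horizontal ray to the right from the query point and count how many polygon edges it crosses (each edge strictly once or zero times, handled with the usual half-open convention). 
Parity of crossings → even ⇒ outside.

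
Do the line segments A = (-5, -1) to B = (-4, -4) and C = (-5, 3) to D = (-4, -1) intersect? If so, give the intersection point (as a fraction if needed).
No (intersection of containing lines falls outside at least one segment)

Parametrize and solve: t = 4, s = 4. At least one of these is outside [0, 1], so the segments do not intersect.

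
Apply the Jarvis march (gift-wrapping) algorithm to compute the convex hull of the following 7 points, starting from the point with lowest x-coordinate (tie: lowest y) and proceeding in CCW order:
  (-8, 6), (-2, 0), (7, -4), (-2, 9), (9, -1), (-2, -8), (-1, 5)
Hull (CCW) = [(-8, 6), (-2, -8), (7, -4), (9, -1), (-2, 9)]

Jarvis march: at each step, from the current hull vertex p, select the next vertex q as the point such that every other point lies strictly to the left of (or on) the directed line p → q. (Equivalently: for every other point r, the cross product (q − p) × (r − p) ≥ 0.)
Starting point (lowest x, tie lowest y): (-8, 6). Wrap until returning to start. Resulting hull: (-8, 6), (-2, -8), (7, -4), (9, -1), (-2, 9).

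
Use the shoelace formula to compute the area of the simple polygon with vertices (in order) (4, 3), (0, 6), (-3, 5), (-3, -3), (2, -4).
Area = 53

Shoelace formula: Area = (1/2) |Σ_i (x_i · y_{i+1} − x_{i+1} · y_i)| (indices mod n). Compute each cross term:
  (4)(6) − (0)(3) = 24
  (0)(5) − (-3)(6) = 18
  (-3)(-3) − (-3)(5) = 24
  (-3)(-4) − (2)(-3) = 18
  (2)(3) − (4)(-4) = 22
Sum = 106, so (signed) Area = 106/2 = 53, |Area| = 53.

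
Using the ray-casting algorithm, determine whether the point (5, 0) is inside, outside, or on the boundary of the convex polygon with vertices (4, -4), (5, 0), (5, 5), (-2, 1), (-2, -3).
The point (5, 0) lies on the polygon boundary

Boundary check: the query satisfies the collinearity and bounding-box conditions for some polygon edge, so it lies exactly on the boundary.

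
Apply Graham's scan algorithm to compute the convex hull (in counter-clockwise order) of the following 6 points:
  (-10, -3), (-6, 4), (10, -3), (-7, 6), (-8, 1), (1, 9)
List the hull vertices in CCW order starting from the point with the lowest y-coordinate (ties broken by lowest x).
Hull (CCW) = [(-10, -3), (10, -3), (1, 9), (-7, 6)]

Graham scan procedure:
  1. Find the pivot p₀ = point with lowest y (tie → lowest x): (-10, -3).
  2. Sort the remaining points by polar angle around p₀.
  3. Walk through sorted points, maintaining a stack; pop the top while the last three entries make a non-left turn (cross product ≤ 0).
  4. Final stack is the convex hull in CCW order: (-10, -3), (10, -3), (1, 9), (-7, 6).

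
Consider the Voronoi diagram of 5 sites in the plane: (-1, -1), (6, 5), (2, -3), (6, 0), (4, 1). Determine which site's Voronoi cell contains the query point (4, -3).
Nearest site = (2, -3)

The Voronoi cell of site s contains exactly those query points closer to s than to any other site. Compute squared distances from q = (4, -3) to each site:
  (2 − 4)² + (-3 − -3)² = 4
  (6 − 4)² + (0 − -3)² = 13
  (4 − 4)² + (1 − -3)² = 16
  (-1 − 4)² + (-1 − -3)² = 29
  (6 − 4)² + (5 − -3)² = 68
Minimum is attained by (2, -3), so q lies in its Voronoi cell.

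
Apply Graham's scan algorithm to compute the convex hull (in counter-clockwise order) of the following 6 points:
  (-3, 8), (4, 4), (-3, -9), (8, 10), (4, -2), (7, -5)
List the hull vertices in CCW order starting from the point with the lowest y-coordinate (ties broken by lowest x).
Hull (CCW) = [(-3, -9), (7, -5), (8, 10), (-3, 8)]

Graham scan procedure:
  1. Find the pivot p₀ = point with lowest y (tie → lowest x): (-3, -9).
  2. Sort the remaining points by polar angle around p₀.
  3. Walk through sorted points, maintaining a stack; pop the top while the last three entries make a non-left turn (cross product ≤ 0).
  4. Final stack is the convex hull in CCW order: (-3, -9), (7, -5), (8, 10), (-3, 8).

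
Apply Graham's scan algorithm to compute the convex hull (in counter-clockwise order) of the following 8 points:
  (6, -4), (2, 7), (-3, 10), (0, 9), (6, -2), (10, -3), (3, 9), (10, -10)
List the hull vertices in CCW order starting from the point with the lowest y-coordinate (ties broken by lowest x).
Hull (CCW) = [(10, -10), (10, -3), (3, 9), (-3, 10), (6, -4)]

Graham scan procedure:
  1. Find the pivot p₀ = point with lowest y (tie → lowest x): (10, -10).
  2. Sort the remaining points by polar angle around p₀.
  3. Walk through sorted points, maintaining a stack; pop the top while the last three entries make a non-left turn (cross product ≤ 0).
  4. Final stack is the convex hull in CCW order: (10, -10), (10, -3), (3, 9), (-3, 10), (6, -4).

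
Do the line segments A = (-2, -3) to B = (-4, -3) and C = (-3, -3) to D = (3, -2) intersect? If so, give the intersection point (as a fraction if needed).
Yes; intersection at (-3, -3) (t = 1/2 on AB, s = 0 on CD)

Parametrize AB as A + t(B − A) = (-2 + -2 t, -3 + 0 t) and CD as C + s(D − C) = (-3 + 6 s, -3 + 1 s). Solve the linear system for (t, s). Determinant = 2 ≠ 0, so a unique intersection of the containing lines exists. Solution: t = 1/2, s = 0 — both in [0, 1], so the segments cross. Intersection point: (-3, -3).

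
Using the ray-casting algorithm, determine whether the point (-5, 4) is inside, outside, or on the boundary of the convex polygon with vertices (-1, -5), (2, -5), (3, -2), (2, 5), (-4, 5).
The point (-5, 4) lies strictly outside the polygon

Cast a horizontal ray to the right from the query point and count how many polygon edges it crosses (each edge strictly once or zero times, handled with the usual half-open convention). 
Parity of crossings → even ⇒ outside.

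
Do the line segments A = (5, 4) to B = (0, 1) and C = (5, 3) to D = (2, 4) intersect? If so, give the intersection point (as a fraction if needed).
Yes; intersection at (55/14, 47/14) (t = 3/14 on AB, s = 5/14 on CD)

Parametrize AB as A + t(B − A) = (5 + -5 t, 4 + -3 t) and CD as C + s(D − C) = (5 + -3 s, 3 + 1 s). Solve the linear system for (t, s). Determinant = 14 ≠ 0, so a unique intersection of the containing lines exists. Solution: t = 3/14, s = 5/14 — both in [0, 1], so the segments cross. Intersection point: (55/14, 47/14).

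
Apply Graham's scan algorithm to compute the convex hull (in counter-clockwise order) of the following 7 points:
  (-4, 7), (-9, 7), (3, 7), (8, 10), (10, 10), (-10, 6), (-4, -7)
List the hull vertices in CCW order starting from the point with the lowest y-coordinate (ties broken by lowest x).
Hull (CCW) = [(-4, -7), (10, 10), (8, 10), (-9, 7), (-10, 6)]

Graham scan procedure:
  1. Find the pivot p₀ = point with lowest y (tie → lowest x): (-4, -7).
  2. Sort the remaining points by polar angle around p₀.
  3. Walk through sorted points, maintaining a stack; pop the top while the last three entries make a non-left turn (cross product ≤ 0).
  4. Final stack is the convex hull in CCW order: (-4, -7), (10, 10), (8, 10), (-9, 7), (-10, 6).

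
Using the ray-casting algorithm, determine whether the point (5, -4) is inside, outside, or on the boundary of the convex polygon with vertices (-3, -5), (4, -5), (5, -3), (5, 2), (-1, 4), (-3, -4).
The point (5, -4) lies strictly outside the polygon

Cast a horizontal ray to the right from the query point and count how many polygon edges it crosses (each edge strictly once or zero times, handled with the usual half-open convention). 
Parity of crossings → even ⇒ outside.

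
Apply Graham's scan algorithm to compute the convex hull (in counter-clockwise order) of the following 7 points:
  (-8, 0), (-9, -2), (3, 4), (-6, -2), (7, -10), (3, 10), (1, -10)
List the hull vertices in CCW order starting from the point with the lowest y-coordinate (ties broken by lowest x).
Hull (CCW) = [(1, -10), (7, -10), (3, 10), (-8, 0), (-9, -2)]

Graham scan procedure:
  1. Find the pivot p₀ = point with lowest y (tie → lowest x): (1, -10).
  2. Sort the remaining points by polar angle around p₀.
  3. Walk through sorted points, maintaining a stack; pop the top while the last three entries make a non-left turn (cross product ≤ 0).
  4. Final stack is the convex hull in CCW order: (1, -10), (7, -10), (3, 10), (-8, 0), (-9, -2).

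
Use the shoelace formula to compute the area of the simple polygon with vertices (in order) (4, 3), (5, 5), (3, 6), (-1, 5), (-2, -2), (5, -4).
Area = 51

Shoelace formula: Area = (1/2) |Σ_i (x_i · y_{i+1} − x_{i+1} · y_i)| (indices mod n). Compute each cross term:
  (4)(5) − (5)(3) = 5
  (5)(6) − (3)(5) = 15
  (3)(5) − (-1)(6) = 21
  (-1)(-2) − (-2)(5) = 12
  (-2)(-4) − (5)(-2) = 18
  (5)(3) − (4)(-4) = 31
Sum = 102, so (signed) Area = 102/2 = 51, |Area| = 51.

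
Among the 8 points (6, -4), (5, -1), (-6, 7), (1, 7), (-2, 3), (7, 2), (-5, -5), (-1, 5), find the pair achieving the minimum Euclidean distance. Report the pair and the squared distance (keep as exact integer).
Pair = ((-2, 3), (-1, 5)); squared distance = 5

Compute all C(8, 2) = 28 pairwise squared distances (x_i − x_j)² + (y_i − y_j)². The minimum is 5, attained by the pair ((-2, 3), (-1, 5)).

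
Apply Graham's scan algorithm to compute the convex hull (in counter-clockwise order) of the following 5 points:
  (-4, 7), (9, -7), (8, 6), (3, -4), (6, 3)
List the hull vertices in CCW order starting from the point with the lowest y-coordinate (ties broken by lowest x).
Hull (CCW) = [(9, -7), (8, 6), (-4, 7), (3, -4)]

Graham scan procedure:
  1. Find the pivot p₀ = point with lowest y (tie → lowest x): (9, -7).
  2. Sort the remaining points by polar angle around p₀.
  3. Walk through sorted points, maintaining a stack; pop the top while the last three entries make a non-left turn (cross product ≤ 0).
  4. Final stack is the convex hull in CCW order: (9, -7), (8, 6), (-4, 7), (3, -4).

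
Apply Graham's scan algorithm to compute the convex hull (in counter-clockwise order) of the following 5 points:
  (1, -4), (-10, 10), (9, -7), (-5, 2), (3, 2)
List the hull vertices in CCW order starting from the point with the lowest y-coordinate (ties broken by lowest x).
Hull (CCW) = [(9, -7), (3, 2), (-10, 10), (-5, 2), (1, -4)]

Graham scan procedure:
  1. Find the pivot p₀ = point with lowest y (tie → lowest x): (9, -7).
  2. Sort the remaining points by polar angle around p₀.
  3. Walk through sorted points, maintaining a stack; pop the top while the last three entries make a non-left turn (cross product ≤ 0).
  4. Final stack is the convex hull in CCW order: (9, -7), (3, 2), (-10, 10), (-5, 2), (1, -4).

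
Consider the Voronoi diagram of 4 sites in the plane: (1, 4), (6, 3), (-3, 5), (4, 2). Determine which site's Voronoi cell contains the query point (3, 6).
Nearest site = (1, 4)

The Voronoi cell of site s contains exactly those query points closer to s than to any other site. Compute squared distances from q = (3, 6) to each site:
  (1 − 3)² + (4 − 6)² = 8
  (4 − 3)² + (2 − 6)² = 17
  (6 − 3)² + (3 − 6)² = 18
  (-3 − 3)² + (5 − 6)² = 37
Minimum is attained by (1, 4), so q lies in its Voronoi cell.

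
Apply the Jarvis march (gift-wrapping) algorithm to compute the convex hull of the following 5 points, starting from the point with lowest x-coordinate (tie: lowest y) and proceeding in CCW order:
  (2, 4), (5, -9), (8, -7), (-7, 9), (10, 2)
Hull (CCW) = [(-7, 9), (5, -9), (8, -7), (10, 2)]

Jarvis march: at each step, from the current hull vertex p, select the next vertex q as the point such that every other point lies strictly to the left of (or on) the directed line p → q. (Equivalently: for every other point r, the cross product (q − p) × (r − p) ≥ 0.)
Starting point (lowest x, tie lowest y): (-7, 9). Wrap until returning to start. Resulting hull: (-7, 9), (5, -9), (8, -7), (10, 2).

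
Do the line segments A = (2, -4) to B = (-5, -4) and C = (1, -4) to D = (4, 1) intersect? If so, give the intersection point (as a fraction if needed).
Yes; intersection at (1, -4) (t = 1/7 on AB, s = 0 on CD)

Parametrize AB as A + t(B − A) = (2 + -7 t, -4 + 0 t) and CD as C + s(D − C) = (1 + 3 s, -4 + 5 s). Solve the linear system for (t, s). Determinant = 35 ≠ 0, so a unique intersection of the containing lines exists. Solution: t = 1/7, s = 0 — both in [0, 1], so the segments cross. Intersection point: (1, -4).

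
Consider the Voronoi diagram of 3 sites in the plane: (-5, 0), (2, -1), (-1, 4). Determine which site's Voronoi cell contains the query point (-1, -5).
Nearest site = (2, -1)

The Voronoi cell of site s contains exactly those query points closer to s than to any other site. Compute squared distances from q = (-1, -5) to each site:
  (2 − -1)² + (-1 − -5)² = 25
  (-5 − -1)² + (0 − -5)² = 41
  (-1 − -1)² + (4 − -5)² = 81
Minimum is attained by (2, -1), so q lies in its Voronoi cell.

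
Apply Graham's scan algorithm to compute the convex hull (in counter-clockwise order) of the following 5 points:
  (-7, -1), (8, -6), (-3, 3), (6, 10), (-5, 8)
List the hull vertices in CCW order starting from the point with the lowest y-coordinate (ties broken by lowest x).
Hull (CCW) = [(8, -6), (6, 10), (-5, 8), (-7, -1)]

Graham scan procedure:
  1. Find the pivot p₀ = point with lowest y (tie → lowest x): (8, -6).
  2. Sort the remaining points by polar angle around p₀.
  3. Walk through sorted points, maintaining a stack; pop the top while the last three entries make a non-left turn (cross product ≤ 0).
  4. Final stack is the convex hull in CCW order: (8, -6), (6, 10), (-5, 8), (-7, -1).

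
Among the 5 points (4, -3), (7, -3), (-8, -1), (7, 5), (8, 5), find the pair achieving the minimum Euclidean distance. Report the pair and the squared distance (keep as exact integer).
Pair = ((7, 5), (8, 5)); squared distance = 1

Compute all C(5, 2) = 10 pairwise squared distances (x_i − x_j)² + (y_i − y_j)². The minimum is 1, attained by the pair ((7, 5), (8, 5)).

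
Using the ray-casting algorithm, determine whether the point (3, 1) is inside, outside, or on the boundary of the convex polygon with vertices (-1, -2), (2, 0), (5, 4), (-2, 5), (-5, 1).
The point (3, 1) lies strictly outside the polygon

Cast a horizontal ray to the right from the query point and count how many polygon edges it crosses (each edge strictly once or zero times, handled with the usual half-open convention). 
Parity of crossings → even ⇒ outside.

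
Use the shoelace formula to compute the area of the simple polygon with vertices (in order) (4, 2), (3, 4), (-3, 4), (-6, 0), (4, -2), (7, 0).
Area = 49

Shoelace formula: Area = (1/2) |Σ_i (x_i · y_{i+1} − x_{i+1} · y_i)| (indices mod n). Compute each cross term:
  (4)(4) − (3)(2) = 10
  (3)(4) − (-3)(4) = 24
  (-3)(0) − (-6)(4) = 24
  (-6)(-2) − (4)(0) = 12
  (4)(0) − (7)(-2) = 14
  (7)(2) − (4)(0) = 14
Sum = 98, so (signed) Area = 98/2 = 49, |Area| = 49.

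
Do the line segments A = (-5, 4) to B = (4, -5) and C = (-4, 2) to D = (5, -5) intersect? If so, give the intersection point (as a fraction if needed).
Yes; intersection at (1/2, -3/2) (t = 11/18 on AB, s = 1/2 on CD)

Parametrize AB as A + t(B − A) = (-5 + 9 t, 4 + -9 t) and CD as C + s(D − C) = (-4 + 9 s, 2 + -7 s). Solve the linear system for (t, s). Determinant = -18 ≠ 0, so a unique intersection of the containing lines exists. Solution: t = 11/18, s = 1/2 — both in [0, 1], so the segments cross. Intersection point: (1/2, -3/2).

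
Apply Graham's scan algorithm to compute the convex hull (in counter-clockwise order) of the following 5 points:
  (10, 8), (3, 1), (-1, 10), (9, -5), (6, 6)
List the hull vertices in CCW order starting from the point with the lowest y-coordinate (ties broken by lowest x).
Hull (CCW) = [(9, -5), (10, 8), (-1, 10), (3, 1)]

Graham scan procedure:
  1. Find the pivot p₀ = point with lowest y (tie → lowest x): (9, -5).
  2. Sort the remaining points by polar angle around p₀.
  3. Walk through sorted points, maintaining a stack; pop the top while the last three entries make a non-left turn (cross product ≤ 0).
  4. Final stack is the convex hull in CCW order: (9, -5), (10, 8), (-1, 10), (3, 1).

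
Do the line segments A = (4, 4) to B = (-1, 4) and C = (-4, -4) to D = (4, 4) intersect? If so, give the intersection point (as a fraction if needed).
Yes; intersection at (4, 4) (t = 0 on AB, s = 1 on CD)

Parametrize AB as A + t(B − A) = (4 + -5 t, 4 + 0 t) and CD as C + s(D − C) = (-4 + 8 s, -4 + 8 s). Solve the linear system for (t, s). Determinant = 40 ≠ 0, so a unique intersection of the containing lines exists. Solution: t = 0, s = 1 — both in [0, 1], so the segments cross. Intersection point: (4, 4).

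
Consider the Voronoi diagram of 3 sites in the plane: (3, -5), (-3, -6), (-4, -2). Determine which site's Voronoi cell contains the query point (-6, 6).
Nearest site = (-4, -2)

The Voronoi cell of site s contains exactly those query points closer to s than to any other site. Compute squared distances from q = (-6, 6) to each site:
  (-4 − -6)² + (-2 − 6)² = 68
  (-3 − -6)² + (-6 − 6)² = 153
  (3 − -6)² + (-5 − 6)² = 202
Minimum is attained by (-4, -2), so q lies in its Voronoi cell.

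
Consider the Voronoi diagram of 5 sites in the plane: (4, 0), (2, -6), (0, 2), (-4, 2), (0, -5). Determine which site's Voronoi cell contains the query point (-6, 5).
Nearest site = (-4, 2)

The Voronoi cell of site s contains exactly those query points closer to s than to any other site. Compute squared distances from q = (-6, 5) to each site:
  (-4 − -6)² + (2 − 5)² = 13
  (0 − -6)² + (2 − 5)² = 45
  (4 − -6)² + (0 − 5)² = 125
  (0 − -6)² + (-5 − 5)² = 136
  (2 − -6)² + (-6 − 5)² = 185
Minimum is attained by (-4, 2), so q lies in its Voronoi cell.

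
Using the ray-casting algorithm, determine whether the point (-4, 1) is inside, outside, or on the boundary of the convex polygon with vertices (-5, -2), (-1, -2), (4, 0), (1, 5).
The point (-4, 1) lies strictly outside the polygon

Cast a horizontal ray to the right from the query point and count how many polygon edges it crosses (each edge strictly once or zero times, handled with the usual half-open convention). 
Parity of crossings → even ⇒ outside.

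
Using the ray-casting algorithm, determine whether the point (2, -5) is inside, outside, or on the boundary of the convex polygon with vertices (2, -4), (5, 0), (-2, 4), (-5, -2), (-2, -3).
The point (2, -5) lies strictly outside the polygon

Cast a horizontal ray to the right from the query point and count how many polygon edges it crosses (each edge strictly once or zero times, handled with the usual half-open convention). 
Parity of crossings → even ⇒ outside.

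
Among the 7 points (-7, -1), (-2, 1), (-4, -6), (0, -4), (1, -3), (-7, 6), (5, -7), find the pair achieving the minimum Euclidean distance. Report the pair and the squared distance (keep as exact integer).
Pair = ((0, -4), (1, -3)); squared distance = 2

Compute all C(7, 2) = 21 pairwise squared distances (x_i − x_j)² + (y_i − y_j)². The minimum is 2, attained by the pair ((0, -4), (1, -3)).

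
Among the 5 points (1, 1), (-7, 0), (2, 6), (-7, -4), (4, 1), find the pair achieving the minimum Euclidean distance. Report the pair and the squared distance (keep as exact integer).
Pair = ((1, 1), (4, 1)); squared distance = 9

Compute all C(5, 2) = 10 pairwise squared distances (x_i − x_j)² + (y_i − y_j)². The minimum is 9, attained by the pair ((1, 1), (4, 1)).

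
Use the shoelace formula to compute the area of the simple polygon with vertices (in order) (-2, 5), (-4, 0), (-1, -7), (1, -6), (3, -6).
Area = 38

Shoelace formula: Area = (1/2) |Σ_i (x_i · y_{i+1} − x_{i+1} · y_i)| (indices mod n). Compute each cross term:
  (-2)(0) − (-4)(5) = 20
  (-4)(-7) − (-1)(0) = 28
  (-1)(-6) − (1)(-7) = 13
  (1)(-6) − (3)(-6) = 12
  (3)(5) − (-2)(-6) = 3
Sum = 76, so (signed) Area = 76/2 = 38, |Area| = 38.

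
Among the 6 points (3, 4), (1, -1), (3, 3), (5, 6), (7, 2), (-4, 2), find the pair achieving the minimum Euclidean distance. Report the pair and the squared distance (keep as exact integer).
Pair = ((3, 4), (3, 3)); squared distance = 1

Compute all C(6, 2) = 15 pairwise squared distances (x_i − x_j)² + (y_i − y_j)². The minimum is 1, attained by the pair ((3, 4), (3, 3)).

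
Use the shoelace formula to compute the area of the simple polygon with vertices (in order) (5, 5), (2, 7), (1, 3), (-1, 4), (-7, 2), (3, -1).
Area = 39

Shoelace formula: Area = (1/2) |Σ_i (x_i · y_{i+1} − x_{i+1} · y_i)| (indices mod n). Compute each cross term:
  (5)(7) − (2)(5) = 25
  (2)(3) − (1)(7) = -1
  (1)(4) − (-1)(3) = 7
  (-1)(2) − (-7)(4) = 26
  (-7)(-1) − (3)(2) = 1
  (3)(5) − (5)(-1) = 20
Sum = 78, so (signed) Area = 78/2 = 39, |Area| = 39.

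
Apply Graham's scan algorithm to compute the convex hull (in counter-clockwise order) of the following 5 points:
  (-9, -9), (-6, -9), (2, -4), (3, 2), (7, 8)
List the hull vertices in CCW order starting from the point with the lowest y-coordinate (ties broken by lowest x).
Hull (CCW) = [(-9, -9), (-6, -9), (2, -4), (7, 8)]

Graham scan procedure:
  1. Find the pivot p₀ = point with lowest y (tie → lowest x): (-9, -9).
  2. Sort the remaining points by polar angle around p₀.
  3. Walk through sorted points, maintaining a stack; pop the top while the last three entries make a non-left turn (cross product ≤ 0).
  4. Final stack is the convex hull in CCW order: (-9, -9), (-6, -9), (2, -4), (7, 8).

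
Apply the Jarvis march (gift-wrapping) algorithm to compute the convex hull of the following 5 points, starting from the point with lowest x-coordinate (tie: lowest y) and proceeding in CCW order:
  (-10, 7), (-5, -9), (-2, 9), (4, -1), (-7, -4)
Hull (CCW) = [(-10, 7), (-7, -4), (-5, -9), (4, -1), (-2, 9)]

Jarvis march: at each step, from the current hull vertex p, select the next vertex q as the point such that every other point lies strictly to the left of (or on) the directed line p → q. (Equivalently: for every other point r, the cross product (q − p) × (r − p) ≥ 0.)
Starting point (lowest x, tie lowest y): (-10, 7). Wrap until returning to start. Resulting hull: (-10, 7), (-7, -4), (-5, -9), (4, -1), (-2, 9).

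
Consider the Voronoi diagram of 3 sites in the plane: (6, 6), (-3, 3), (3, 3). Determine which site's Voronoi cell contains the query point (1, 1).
Nearest site = (3, 3)

The Voronoi cell of site s contains exactly those query points closer to s than to any other site. Compute squared distances from q = (1, 1) to each site:
  (3 − 1)² + (3 − 1)² = 8
  (-3 − 1)² + (3 − 1)² = 20
  (6 − 1)² + (6 − 1)² = 50
Minimum is attained by (3, 3), so q lies in its Voronoi cell.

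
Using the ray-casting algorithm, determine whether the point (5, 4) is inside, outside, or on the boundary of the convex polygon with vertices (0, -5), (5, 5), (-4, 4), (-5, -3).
The point (5, 4) lies strictly outside the polygon

Cast a horizontal ray to the right from the query point and count how many polygon edges it crosses (each edge strictly once or zero times, handled with the usual half-open convention). 
Parity of crossings → even ⇒ outside.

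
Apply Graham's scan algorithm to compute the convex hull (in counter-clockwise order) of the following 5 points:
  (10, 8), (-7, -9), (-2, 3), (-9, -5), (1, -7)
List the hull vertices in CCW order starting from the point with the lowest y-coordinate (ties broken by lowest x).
Hull (CCW) = [(-7, -9), (1, -7), (10, 8), (-2, 3), (-9, -5)]

Graham scan procedure:
  1. Find the pivot p₀ = point with lowest y (tie → lowest x): (-7, -9).
  2. Sort the remaining points by polar angle around p₀.
  3. Walk through sorted points, maintaining a stack; pop the top while the last three entries make a non-left turn (cross product ≤ 0).
  4. Final stack is the convex hull in CCW order: (-7, -9), (1, -7), (10, 8), (-2, 3), (-9, -5).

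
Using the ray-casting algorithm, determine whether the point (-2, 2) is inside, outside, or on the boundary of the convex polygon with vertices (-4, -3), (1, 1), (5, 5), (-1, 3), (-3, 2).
The point (-2, 2) lies strictly inside the polygon

Cast a horizontal ray to the right from the query point and count how many polygon edges it crosses (each edge strictly once or zero times, handled with the usual half-open convention). 
Parity of crossings → odd ⇒ inside.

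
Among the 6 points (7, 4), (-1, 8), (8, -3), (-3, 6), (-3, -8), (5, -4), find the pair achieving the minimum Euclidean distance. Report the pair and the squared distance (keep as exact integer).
Pair = ((-1, 8), (-3, 6)); squared distance = 8

Compute all C(6, 2) = 15 pairwise squared distances (x_i − x_j)² + (y_i − y_j)². The minimum is 8, attained by the pair ((-1, 8), (-3, 6)).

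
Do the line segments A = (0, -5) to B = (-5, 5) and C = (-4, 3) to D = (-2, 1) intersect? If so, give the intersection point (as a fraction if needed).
Yes; intersection at (-4, 3) (t = 4/5 on AB, s = 0 on CD)

Parametrize AB as A + t(B − A) = (0 + -5 t, -5 + 10 t) and CD as C + s(D − C) = (-4 + 2 s, 3 + -2 s). Solve the linear system for (t, s). Determinant = 10 ≠ 0, so a unique intersection of the containing lines exists. Solution: t = 4/5, s = 0 — both in [0, 1], so the segments cross. Intersection point: (-4, 3).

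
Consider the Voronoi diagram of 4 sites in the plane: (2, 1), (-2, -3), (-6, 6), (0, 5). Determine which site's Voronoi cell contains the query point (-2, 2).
Nearest site = (0, 5)

The Voronoi cell of site s contains exactly those query points closer to s than to any other site. Compute squared distances from q = (-2, 2) to each site:
  (0 − -2)² + (5 − 2)² = 13
  (2 − -2)² + (1 − 2)² = 17
  (-2 − -2)² + (-3 − 2)² = 25
  (-6 − -2)² + (6 − 2)² = 32
Minimum is attained by (0, 5), so q lies in its Voronoi cell.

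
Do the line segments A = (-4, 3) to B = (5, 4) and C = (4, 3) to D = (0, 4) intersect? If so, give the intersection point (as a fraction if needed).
Yes; intersection at (20/13, 47/13) (t = 8/13 on AB, s = 8/13 on CD)

Parametrize AB as A + t(B − A) = (-4 + 9 t, 3 + 1 t) and CD as C + s(D − C) = (4 + -4 s, 3 + 1 s). Solve the linear system for (t, s). Determinant = -13 ≠ 0, so a unique intersection of the containing lines exists. Solution: t = 8/13, s = 8/13 — both in [0, 1], so the segments cross. Intersection point: (20/13, 47/13).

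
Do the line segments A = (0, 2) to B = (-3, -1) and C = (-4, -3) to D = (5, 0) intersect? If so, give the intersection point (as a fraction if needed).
No (intersection of containing lines falls outside at least one segment)

Parametrize and solve: t = 11/6, s = -1/6. At least one of these is outside [0, 1], so the segments do not intersect.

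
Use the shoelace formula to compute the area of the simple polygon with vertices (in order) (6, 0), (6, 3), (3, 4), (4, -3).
Area = 13

Shoelace formula: Area = (1/2) |Σ_i (x_i · y_{i+1} − x_{i+1} · y_i)| (indices mod n). Compute each cross term:
  (6)(3) − (6)(0) = 18
  (6)(4) − (3)(3) = 15
  (3)(-3) − (4)(4) = -25
  (4)(0) − (6)(-3) = 18
Sum = 26, so (signed) Area = 26/2 = 13, |Area| = 13.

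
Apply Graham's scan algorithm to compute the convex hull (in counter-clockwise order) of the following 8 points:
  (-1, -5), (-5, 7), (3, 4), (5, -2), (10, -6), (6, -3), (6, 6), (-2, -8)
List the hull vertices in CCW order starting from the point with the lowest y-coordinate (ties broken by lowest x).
Hull (CCW) = [(-2, -8), (10, -6), (6, 6), (-5, 7)]

Graham scan procedure:
  1. Find the pivot p₀ = point with lowest y (tie → lowest x): (-2, -8).
  2. Sort the remaining points by polar angle around p₀.
  3. Walk through sorted points, maintaining a stack; pop the top while the last three entries make a non-left turn (cross product ≤ 0).
  4. Final stack is the convex hull in CCW order: (-2, -8), (10, -6), (6, 6), (-5, 7).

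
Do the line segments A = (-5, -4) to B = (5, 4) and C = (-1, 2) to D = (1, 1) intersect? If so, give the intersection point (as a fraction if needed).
No (intersection of containing lines falls outside at least one segment)

Parametrize and solve: t = 8/13, s = 14/13. At least one of these is outside [0, 1], so the segments do not intersect.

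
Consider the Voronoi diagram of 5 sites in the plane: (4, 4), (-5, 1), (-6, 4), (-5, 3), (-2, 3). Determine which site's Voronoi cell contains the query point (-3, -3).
Nearest site = (-5, 1)

The Voronoi cell of site s contains exactly those query points closer to s than to any other site. Compute squared distances from q = (-3, -3) to each site:
  (-5 − -3)² + (1 − -3)² = 20
  (-2 − -3)² + (3 − -3)² = 37
  (-5 − -3)² + (3 − -3)² = 40
  (-6 − -3)² + (4 − -3)² = 58
  (4 − -3)² + (4 − -3)² = 98
Minimum is attained by (-5, 1), so q lies in its Voronoi cell.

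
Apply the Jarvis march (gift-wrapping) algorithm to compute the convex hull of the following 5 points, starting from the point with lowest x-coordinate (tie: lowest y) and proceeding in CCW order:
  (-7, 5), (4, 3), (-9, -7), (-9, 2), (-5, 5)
Hull (CCW) = [(-9, -7), (4, 3), (-5, 5), (-7, 5), (-9, 2)]

Jarvis march: at each step, from the current hull vertex p, select the next vertex q as the point such that every other point lies strictly to the left of (or on) the directed line p → q. (Equivalently: for every other point r, the cross product (q − p) × (r − p) ≥ 0.)
Starting point (lowest x, tie lowest y): (-9, -7). Wrap until returning to start. Resulting hull: (-9, -7), (4, 3), (-5, 5), (-7, 5), (-9, 2).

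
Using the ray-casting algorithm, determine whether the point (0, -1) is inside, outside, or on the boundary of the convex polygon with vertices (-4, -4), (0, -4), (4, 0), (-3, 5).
The point (0, -1) lies strictly inside the polygon

Cast a horizontal ray to the right from the query point and count how many polygon edges it crosses (each edge strictly once or zero times, handled with the usual half-open convention). 
Parity of crossings → odd ⇒ inside.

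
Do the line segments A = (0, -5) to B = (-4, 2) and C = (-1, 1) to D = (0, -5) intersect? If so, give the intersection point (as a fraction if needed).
Yes; intersection at (0, -5) (t = 0 on AB, s = 1 on CD)

Parametrize AB as A + t(B − A) = (0 + -4 t, -5 + 7 t) and CD as C + s(D − C) = (-1 + 1 s, 1 + -6 s). Solve the linear system for (t, s). Determinant = -17 ≠ 0, so a unique intersection of the containing lines exists. Solution: t = 0, s = 1 — both in [0, 1], so the segments cross. Intersection point: (0, -5).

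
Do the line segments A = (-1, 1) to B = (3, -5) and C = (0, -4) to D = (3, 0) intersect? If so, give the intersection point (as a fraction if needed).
Yes; intersection at (21/17, -40/17) (t = 19/34 on AB, s = 7/17 on CD)

Parametrize AB as A + t(B − A) = (-1 + 4 t, 1 + -6 t) and CD as C + s(D − C) = (0 + 3 s, -4 + 4 s). Solve the linear system for (t, s). Determinant = -34 ≠ 0, so a unique intersection of the containing lines exists. Solution: t = 19/34, s = 7/17 — both in [0, 1], so the segments cross. Intersection point: (21/17, -40/17).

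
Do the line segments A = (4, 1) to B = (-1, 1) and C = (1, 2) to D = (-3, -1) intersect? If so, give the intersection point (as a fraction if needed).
Yes; intersection at (-1/3, 1) (t = 13/15 on AB, s = 1/3 on CD)

Parametrize AB as A + t(B − A) = (4 + -5 t, 1 + 0 t) and CD as C + s(D − C) = (1 + -4 s, 2 + -3 s). Solve the linear system for (t, s). Determinant = -15 ≠ 0, so a unique intersection of the containing lines exists. Solution: t = 13/15, s = 1/3 — both in [0, 1], so the segments cross. Intersection point: (-1/3, 1).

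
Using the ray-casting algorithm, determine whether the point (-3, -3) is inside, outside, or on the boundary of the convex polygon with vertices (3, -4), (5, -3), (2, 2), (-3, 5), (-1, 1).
The point (-3, -3) lies strictly outside the polygon

Cast a horizontal ray to the right from the query point and count how many polygon edges it crosses (each edge strictly once or zero times, handled with the usual half-open convention). 
Parity of crossings → even ⇒ outside.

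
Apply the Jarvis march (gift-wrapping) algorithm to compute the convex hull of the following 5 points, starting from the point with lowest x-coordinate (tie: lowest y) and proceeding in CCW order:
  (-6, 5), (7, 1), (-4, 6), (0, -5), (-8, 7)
Hull (CCW) = [(-8, 7), (0, -5), (7, 1), (-4, 6)]

Jarvis march: at each step, from the current hull vertex p, select the next vertex q as the point such that every other point lies strictly to the left of (or on) the directed line p → q. (Equivalently: for every other point r, the cross product (q − p) × (r − p) ≥ 0.)
Starting point (lowest x, tie lowest y): (-8, 7). Wrap until returning to start. Resulting hull: (-8, 7), (0, -5), (7, 1), (-4, 6).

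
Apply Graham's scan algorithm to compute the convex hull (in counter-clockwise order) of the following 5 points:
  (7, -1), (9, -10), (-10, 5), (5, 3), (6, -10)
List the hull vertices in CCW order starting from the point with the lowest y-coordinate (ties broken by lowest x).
Hull (CCW) = [(6, -10), (9, -10), (7, -1), (5, 3), (-10, 5)]

Graham scan procedure:
  1. Find the pivot p₀ = point with lowest y (tie → lowest x): (6, -10).
  2. Sort the remaining points by polar angle around p₀.
  3. Walk through sorted points, maintaining a stack; pop the top while the last three entries make a non-left turn (cross product ≤ 0).
  4. Final stack is the convex hull in CCW order: (6, -10), (9, -10), (7, -1), (5, 3), (-10, 5).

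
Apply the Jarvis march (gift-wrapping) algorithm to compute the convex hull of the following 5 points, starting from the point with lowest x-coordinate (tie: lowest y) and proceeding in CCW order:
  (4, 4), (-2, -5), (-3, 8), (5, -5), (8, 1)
Hull (CCW) = [(-3, 8), (-2, -5), (5, -5), (8, 1), (4, 4)]

Jarvis march: at each step, from the current hull vertex p, select the next vertex q as the point such that every other point lies strictly to the left of (or on) the directed line p → q. (Equivalently: for every other point r, the cross product (q − p) × (r − p) ≥ 0.)
Starting point (lowest x, tie lowest y): (-3, 8). Wrap until returning to start. Resulting hull: (-3, 8), (-2, -5), (5, -5), (8, 1), (4, 4).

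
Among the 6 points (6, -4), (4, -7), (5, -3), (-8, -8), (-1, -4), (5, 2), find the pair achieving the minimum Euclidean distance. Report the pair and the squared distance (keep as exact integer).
Pair = ((6, -4), (5, -3)); squared distance = 2

Compute all C(6, 2) = 15 pairwise squared distances (x_i − x_j)² + (y_i − y_j)². The minimum is 2, attained by the pair ((6, -4), (5, -3)).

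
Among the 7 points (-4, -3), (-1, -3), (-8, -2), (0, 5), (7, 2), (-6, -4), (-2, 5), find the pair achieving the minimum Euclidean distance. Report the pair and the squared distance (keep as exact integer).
Pair = ((0, 5), (-2, 5)); squared distance = 4

Compute all C(7, 2) = 21 pairwise squared distances (x_i − x_j)² + (y_i − y_j)². The minimum is 4, attained by the pair ((0, 5), (-2, 5)).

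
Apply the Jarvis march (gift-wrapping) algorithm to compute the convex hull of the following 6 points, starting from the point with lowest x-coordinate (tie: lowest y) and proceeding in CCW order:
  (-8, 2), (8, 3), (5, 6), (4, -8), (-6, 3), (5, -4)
Hull (CCW) = [(-8, 2), (4, -8), (8, 3), (5, 6), (-6, 3)]

Jarvis march: at each step, from the current hull vertex p, select the next vertex q as the point such that every other point lies strictly to the left of (or on) the directed line p → q. (Equivalently: for every other point r, the cross product (q − p) × (r − p) ≥ 0.)
Starting point (lowest x, tie lowest y): (-8, 2). Wrap until returning to start. Resulting hull: (-8, 2), (4, -8), (8, 3), (5, 6), (-6, 3).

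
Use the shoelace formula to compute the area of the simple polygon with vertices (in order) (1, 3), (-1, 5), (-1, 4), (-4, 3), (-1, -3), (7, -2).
Area = 83/2

Shoelace formula: Area = (1/2) |Σ_i (x_i · y_{i+1} − x_{i+1} · y_i)| (indices mod n). Compute each cross term:
  (1)(5) − (-1)(3) = 8
  (-1)(4) − (-1)(5) = 1
  (-1)(3) − (-4)(4) = 13
  (-4)(-3) − (-1)(3) = 15
  (-1)(-2) − (7)(-3) = 23
  (7)(3) − (1)(-2) = 23
Sum = 83, so (signed) Area = 83/2 = 83/2, |Area| = 83/2.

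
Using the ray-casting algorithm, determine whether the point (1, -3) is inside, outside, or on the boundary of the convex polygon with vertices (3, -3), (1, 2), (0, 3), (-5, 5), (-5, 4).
The point (1, -3) lies strictly outside the polygon

Cast a horizontal ray to the right from the query point and count how many polygon edges it crosses (each edge strictly once or zero times, handled with the usual half-open convention). 
Parity of crossings → even ⇒ outside.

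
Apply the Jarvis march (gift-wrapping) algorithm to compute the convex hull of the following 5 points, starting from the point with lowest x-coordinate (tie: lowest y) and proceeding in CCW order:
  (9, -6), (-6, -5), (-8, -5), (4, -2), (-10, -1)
Hull (CCW) = [(-10, -1), (-8, -5), (9, -6), (4, -2)]

Jarvis march: at each step, from the current hull vertex p, select the next vertex q as the point such that every other point lies strictly to the left of (or on) the directed line p → q. (Equivalently: for every other point r, the cross product (q − p) × (r − p) ≥ 0.)
Starting point (lowest x, tie lowest y): (-10, -1). Wrap until returning to start. Resulting hull: (-10, -1), (-8, -5), (9, -6), (4, -2).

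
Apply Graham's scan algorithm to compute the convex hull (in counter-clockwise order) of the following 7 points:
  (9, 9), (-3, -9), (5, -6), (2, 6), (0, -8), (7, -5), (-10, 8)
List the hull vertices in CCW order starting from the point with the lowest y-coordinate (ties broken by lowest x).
Hull (CCW) = [(-3, -9), (0, -8), (5, -6), (7, -5), (9, 9), (-10, 8)]

Graham scan procedure:
  1. Find the pivot p₀ = point with lowest y (tie → lowest x): (-3, -9).
  2. Sort the remaining points by polar angle around p₀.
  3. Walk through sorted points, maintaining a stack; pop the top while the last three entries make a non-left turn (cross product ≤ 0).
  4. Final stack is the convex hull in CCW order: (-3, -9), (0, -8), (5, -6), (7, -5), (9, 9), (-10, 8).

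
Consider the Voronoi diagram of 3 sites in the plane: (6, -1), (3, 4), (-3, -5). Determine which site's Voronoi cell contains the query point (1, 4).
Nearest site = (3, 4)

The Voronoi cell of site s contains exactly those query points closer to s than to any other site. Compute squared distances from q = (1, 4) to each site:
  (3 − 1)² + (4 − 4)² = 4
  (6 − 1)² + (-1 − 4)² = 50
  (-3 − 1)² + (-5 − 4)² = 97
Minimum is attained by (3, 4), so q lies in its Voronoi cell.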